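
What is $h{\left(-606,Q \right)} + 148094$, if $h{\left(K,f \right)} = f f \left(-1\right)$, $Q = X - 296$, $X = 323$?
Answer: $147365$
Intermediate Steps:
$Q = 27$ ($Q = 323 - 296 = 27$)
$h{\left(K,f \right)} = - f^{2}$ ($h{\left(K,f \right)} = f^{2} \left(-1\right) = - f^{2}$)
$h{\left(-606,Q \right)} + 148094 = - 27^{2} + 148094 = \left(-1\right) 729 + 148094 = -729 + 148094 = 147365$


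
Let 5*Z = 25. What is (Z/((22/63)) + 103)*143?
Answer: 33553/2 ≈ 16777.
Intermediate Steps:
Z = 5 (Z = (1/5)*25 = 5)
(Z/((22/63)) + 103)*143 = (5/((22/63)) + 103)*143 = (5/((22*(1/63))) + 103)*143 = (5/(22/63) + 103)*143 = (5*(63/22) + 103)*143 = (315/22 + 103)*143 = (2581/22)*143 = 33553/2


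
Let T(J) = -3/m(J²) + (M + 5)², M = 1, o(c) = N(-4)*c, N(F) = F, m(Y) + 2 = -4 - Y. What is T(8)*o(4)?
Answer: -20184/35 ≈ -576.69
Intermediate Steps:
m(Y) = -6 - Y (m(Y) = -2 + (-4 - Y) = -6 - Y)
o(c) = -4*c
T(J) = 36 - 3/(-6 - J²) (T(J) = -3/(-6 - J²) + (1 + 5)² = -3/(-6 - J²) + 6² = -3/(-6 - J²) + 36 = 36 - 3/(-6 - J²))
T(8)*o(4) = (3*(73 + 12*8²)/(6 + 8²))*(-4*4) = (3*(73 + 12*64)/(6 + 64))*(-16) = (3*(73 + 768)/70)*(-16) = (3*(1/70)*841)*(-16) = (2523/70)*(-16) = -20184/35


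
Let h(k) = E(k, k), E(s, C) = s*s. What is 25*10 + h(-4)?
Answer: 266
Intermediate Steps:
E(s, C) = s²
h(k) = k²
25*10 + h(-4) = 25*10 + (-4)² = 250 + 16 = 266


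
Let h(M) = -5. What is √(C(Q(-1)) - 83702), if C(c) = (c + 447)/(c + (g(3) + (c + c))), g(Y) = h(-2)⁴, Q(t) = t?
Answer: I*√8095671789/311 ≈ 289.31*I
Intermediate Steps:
g(Y) = 625 (g(Y) = (-5)⁴ = 625)
C(c) = (447 + c)/(625 + 3*c) (C(c) = (c + 447)/(c + (625 + (c + c))) = (447 + c)/(c + (625 + 2*c)) = (447 + c)/(625 + 3*c))
√(C(Q(-1)) - 83702) = √((447 - 1)/(625 + 3*(-1)) - 83702) = √(446/(625 - 3) - 83702) = √(446/622 - 83702) = √((1/622)*446 - 83702) = √(223/311 - 83702) = √(-26031099/311) = I*√8095671789/311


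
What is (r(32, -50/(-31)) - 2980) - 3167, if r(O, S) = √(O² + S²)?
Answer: -6147 + 2*√246641/31 ≈ -6115.0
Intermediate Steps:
(r(32, -50/(-31)) - 2980) - 3167 = (√(32² + (-50/(-31))²) - 2980) - 3167 = (√(1024 + (-50*(-1/31))²) - 2980) - 3167 = (√(1024 + (50/31)²) - 2980) - 3167 = (√(1024 + 2500/961) - 2980) - 3167 = (√(986564/961) - 2980) - 3167 = (2*√246641/31 - 2980) - 3167 = (-2980 + 2*√246641/31) - 3167 = -6147 + 2*√246641/31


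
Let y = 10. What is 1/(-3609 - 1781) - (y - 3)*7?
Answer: -264111/5390 ≈ -49.000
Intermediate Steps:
1/(-3609 - 1781) - (y - 3)*7 = 1/(-3609 - 1781) - (10 - 3)*7 = 1/(-5390) - 7*7 = -1/5390 - 1*49 = -1/5390 - 49 = -264111/5390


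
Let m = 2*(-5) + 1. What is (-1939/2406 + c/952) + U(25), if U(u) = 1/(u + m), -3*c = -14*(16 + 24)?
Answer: -179093/327216 ≈ -0.54732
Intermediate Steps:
c = 560/3 (c = -(-14)*(16 + 24)/3 = -(-14)*40/3 = -1/3*(-560) = 560/3 ≈ 186.67)
m = -9 (m = -10 + 1 = -9)
U(u) = 1/(-9 + u) (U(u) = 1/(u - 9) = 1/(-9 + u))
(-1939/2406 + c/952) + U(25) = (-1939/2406 + (560/3)/952) + 1/(-9 + 25) = (-1939*1/2406 + (560/3)*(1/952)) + 1/16 = (-1939/2406 + 10/51) + 1/16 = -24943/40902 + 1/16 = -179093/327216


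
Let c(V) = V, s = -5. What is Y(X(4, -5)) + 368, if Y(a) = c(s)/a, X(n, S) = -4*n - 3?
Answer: 6997/19 ≈ 368.26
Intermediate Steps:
X(n, S) = -3 - 4*n
Y(a) = -5/a
Y(X(4, -5)) + 368 = -5/(-3 - 4*4) + 368 = -5/(-3 - 16) + 368 = -5/(-19) + 368 = -5*(-1/19) + 368 = 5/19 + 368 = 6997/19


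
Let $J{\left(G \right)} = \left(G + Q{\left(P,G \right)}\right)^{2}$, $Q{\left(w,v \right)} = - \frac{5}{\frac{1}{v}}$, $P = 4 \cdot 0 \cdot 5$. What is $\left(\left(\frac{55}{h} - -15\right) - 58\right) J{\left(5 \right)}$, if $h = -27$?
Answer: $- \frac{486400}{27} \approx -18015.0$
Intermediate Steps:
$P = 0$ ($P = 0 \cdot 5 = 0$)
$Q{\left(w,v \right)} = - 5 v$
$J{\left(G \right)} = 16 G^{2}$ ($J{\left(G \right)} = \left(G - 5 G\right)^{2} = \left(- 4 G\right)^{2} = 16 G^{2}$)
$\left(\left(\frac{55}{h} - -15\right) - 58\right) J{\left(5 \right)} = \left(\left(\frac{55}{-27} - -15\right) - 58\right) 16 \cdot 5^{2} = \left(\left(55 \left(- \frac{1}{27}\right) + 15\right) - 58\right) 16 \cdot 25 = \left(\left(- \frac{55}{27} + 15\right) - 58\right) 400 = \left(\frac{350}{27} - 58\right) 400 = \left(- \frac{1216}{27}\right) 400 = - \frac{486400}{27}$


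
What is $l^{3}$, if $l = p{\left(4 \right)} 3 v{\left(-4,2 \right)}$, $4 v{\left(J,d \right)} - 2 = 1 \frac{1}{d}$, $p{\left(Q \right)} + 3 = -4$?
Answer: $- \frac{1157625}{512} \approx -2261.0$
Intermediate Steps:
$p{\left(Q \right)} = -7$ ($p{\left(Q \right)} = -3 - 4 = -7$)
$v{\left(J,d \right)} = \frac{1}{2} + \frac{1}{4 d}$ ($v{\left(J,d \right)} = \frac{1}{2} + \frac{1 \frac{1}{d}}{4} = \frac{1}{2} + \frac{1}{4 d}$)
$l = - \frac{105}{8}$ ($l = \left(-7\right) 3 \frac{1 + 2 \cdot 2}{4 \cdot 2} = - 21 \cdot \frac{1}{4} \cdot \frac{1}{2} \left(1 + 4\right) = - 21 \cdot \frac{1}{4} \cdot \frac{1}{2} \cdot 5 = \left(-21\right) \frac{5}{8} = - \frac{105}{8} \approx -13.125$)
$l^{3} = \left(- \frac{105}{8}\right)^{3} = - \frac{1157625}{512}$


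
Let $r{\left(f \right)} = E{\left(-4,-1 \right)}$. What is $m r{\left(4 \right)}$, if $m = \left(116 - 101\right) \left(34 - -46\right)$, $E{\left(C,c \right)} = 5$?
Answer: $6000$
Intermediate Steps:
$r{\left(f \right)} = 5$
$m = 1200$ ($m = 15 \left(34 + 46\right) = 15 \cdot 80 = 1200$)
$m r{\left(4 \right)} = 1200 \cdot 5 = 6000$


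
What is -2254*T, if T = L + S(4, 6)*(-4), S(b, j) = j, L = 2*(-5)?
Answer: 76636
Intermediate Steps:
L = -10
T = -34 (T = -10 + 6*(-4) = -10 - 24 = -34)
-2254*T = -2254*(-34) = 76636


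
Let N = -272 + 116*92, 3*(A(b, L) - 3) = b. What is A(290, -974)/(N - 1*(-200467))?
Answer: 299/632601 ≈ 0.00047265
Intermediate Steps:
A(b, L) = 3 + b/3
N = 10400 (N = -272 + 10672 = 10400)
A(290, -974)/(N - 1*(-200467)) = (3 + (⅓)*290)/(10400 - 1*(-200467)) = (3 + 290/3)/(10400 + 200467) = (299/3)/210867 = (299/3)*(1/210867) = 299/632601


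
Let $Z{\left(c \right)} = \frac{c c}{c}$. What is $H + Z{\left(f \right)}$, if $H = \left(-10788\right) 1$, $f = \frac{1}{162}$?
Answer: $- \frac{1747655}{162} \approx -10788.0$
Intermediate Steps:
$f = \frac{1}{162} \approx 0.0061728$
$Z{\left(c \right)} = c$ ($Z{\left(c \right)} = \frac{c^{2}}{c} = c$)
$H = -10788$
$H + Z{\left(f \right)} = -10788 + \frac{1}{162} = - \frac{1747655}{162}$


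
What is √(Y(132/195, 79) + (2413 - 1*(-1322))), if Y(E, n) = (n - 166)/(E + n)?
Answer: √100151035890/5179 ≈ 61.106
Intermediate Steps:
Y(E, n) = (-166 + n)/(E + n)
√(Y(132/195, 79) + (2413 - 1*(-1322))) = √((-166 + 79)/(132/195 + 79) + (2413 - 1*(-1322))) = √(-87/(132*(1/195) + 79) + (2413 + 1322)) = √(-87/(44/65 + 79) + 3735) = √(-87/(5179/65) + 3735) = √((65/5179)*(-87) + 3735) = √(-5655/5179 + 3735) = √(19337910/5179) = √100151035890/5179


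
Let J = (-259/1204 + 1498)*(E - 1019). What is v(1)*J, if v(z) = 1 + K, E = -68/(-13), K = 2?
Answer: -10185482403/2236 ≈ -4.5552e+6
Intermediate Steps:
E = 68/13 (E = -68*(-1)/13 = -34*(-2/13) = 68/13 ≈ 5.2308)
J = -3395160801/2236 (J = (-259/1204 + 1498)*(68/13 - 1019) = (-259*1/1204 + 1498)*(-13179/13) = (-37/172 + 1498)*(-13179/13) = (257619/172)*(-13179/13) = -3395160801/2236 ≈ -1.5184e+6)
v(z) = 3 (v(z) = 1 + 2 = 3)
v(1)*J = 3*(-3395160801/2236) = -10185482403/2236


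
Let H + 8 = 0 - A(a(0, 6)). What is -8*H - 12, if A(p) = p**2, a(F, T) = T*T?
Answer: 10420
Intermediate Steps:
a(F, T) = T**2
H = -1304 (H = -8 + (0 - (6**2)**2) = -8 + (0 - 1*36**2) = -8 + (0 - 1*1296) = -8 + (0 - 1296) = -8 - 1296 = -1304)
-8*H - 12 = -8*(-1304) - 12 = 10432 - 12 = 10420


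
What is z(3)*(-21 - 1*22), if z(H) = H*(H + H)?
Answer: -774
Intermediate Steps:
z(H) = 2*H² (z(H) = H*(2*H) = 2*H²)
z(3)*(-21 - 1*22) = (2*3²)*(-21 - 1*22) = (2*9)*(-21 - 22) = 18*(-43) = -774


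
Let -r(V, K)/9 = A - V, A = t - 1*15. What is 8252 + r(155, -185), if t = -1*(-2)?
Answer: 9764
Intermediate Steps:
t = 2
A = -13 (A = 2 - 1*15 = 2 - 15 = -13)
r(V, K) = 117 + 9*V (r(V, K) = -9*(-13 - V) = 117 + 9*V)
8252 + r(155, -185) = 8252 + (117 + 9*155) = 8252 + (117 + 1395) = 8252 + 1512 = 9764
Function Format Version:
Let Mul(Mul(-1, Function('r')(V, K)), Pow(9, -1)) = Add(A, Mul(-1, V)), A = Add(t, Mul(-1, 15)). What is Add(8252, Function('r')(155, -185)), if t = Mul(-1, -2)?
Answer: 9764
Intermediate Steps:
t = 2
A = -13 (A = Add(2, Mul(-1, 15)) = Add(2, -15) = -13)
Function('r')(V, K) = Add(117, Mul(9, V)) (Function('r')(V, K) = Mul(-9, Add(-13, Mul(-1, V))) = Add(117, Mul(9, V)))
Add(8252, Function('r')(155, -185)) = Add(8252, Add(117, Mul(9, 155))) = Add(8252, Add(117, 1395)) = Add(8252, 1512) = 9764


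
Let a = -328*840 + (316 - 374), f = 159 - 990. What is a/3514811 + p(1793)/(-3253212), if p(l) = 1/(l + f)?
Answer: -862446141102443/10999917160660584 ≈ -0.078405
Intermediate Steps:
f = -831
a = -275578 (a = -275520 - 58 = -275578)
p(l) = 1/(-831 + l) (p(l) = 1/(l - 831) = 1/(-831 + l))
a/3514811 + p(1793)/(-3253212) = -275578/3514811 + 1/((-831 + 1793)*(-3253212)) = -275578*1/3514811 - 1/3253212/962 = -275578/3514811 + (1/962)*(-1/3253212) = -275578/3514811 - 1/3129589944 = -862446141102443/10999917160660584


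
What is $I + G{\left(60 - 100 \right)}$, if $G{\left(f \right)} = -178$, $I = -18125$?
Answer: $-18303$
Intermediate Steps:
$I + G{\left(60 - 100 \right)} = -18125 - 178 = -18303$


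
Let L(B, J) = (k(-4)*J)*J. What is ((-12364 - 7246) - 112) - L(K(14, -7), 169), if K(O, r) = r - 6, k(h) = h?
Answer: 94522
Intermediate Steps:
K(O, r) = -6 + r
L(B, J) = -4*J**2 (L(B, J) = (-4*J)*J = -4*J**2)
((-12364 - 7246) - 112) - L(K(14, -7), 169) = ((-12364 - 7246) - 112) - (-4)*169**2 = (-19610 - 112) - (-4)*28561 = -19722 - 1*(-114244) = -19722 + 114244 = 94522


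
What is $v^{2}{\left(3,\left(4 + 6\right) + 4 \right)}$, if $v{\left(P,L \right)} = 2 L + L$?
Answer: $1764$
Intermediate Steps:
$v{\left(P,L \right)} = 3 L$
$v^{2}{\left(3,\left(4 + 6\right) + 4 \right)} = \left(3 \left(\left(4 + 6\right) + 4\right)\right)^{2} = \left(3 \left(10 + 4\right)\right)^{2} = \left(3 \cdot 14\right)^{2} = 42^{2} = 1764$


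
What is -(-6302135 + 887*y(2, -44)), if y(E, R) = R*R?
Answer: 4584903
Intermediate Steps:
y(E, R) = R**2
-(-6302135 + 887*y(2, -44)) = -887/(1/((-44)**2 - 7105)) = -887/(1/(1936 - 7105)) = -887/(1/(-5169)) = -887/(-1/5169) = -887*(-5169) = 4584903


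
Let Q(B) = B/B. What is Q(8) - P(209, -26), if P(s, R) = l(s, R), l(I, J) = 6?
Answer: -5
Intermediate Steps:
P(s, R) = 6
Q(B) = 1
Q(8) - P(209, -26) = 1 - 1*6 = 1 - 6 = -5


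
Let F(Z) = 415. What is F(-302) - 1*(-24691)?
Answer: 25106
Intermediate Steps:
F(-302) - 1*(-24691) = 415 - 1*(-24691) = 415 + 24691 = 25106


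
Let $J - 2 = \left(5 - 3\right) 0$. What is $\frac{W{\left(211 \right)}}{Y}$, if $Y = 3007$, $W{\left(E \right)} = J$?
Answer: $\frac{2}{3007} \approx 0.00066512$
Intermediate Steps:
$J = 2$ ($J = 2 + \left(5 - 3\right) 0 = 2 + 2 \cdot 0 = 2 + 0 = 2$)
$W{\left(E \right)} = 2$
$\frac{W{\left(211 \right)}}{Y} = \frac{2}{3007}$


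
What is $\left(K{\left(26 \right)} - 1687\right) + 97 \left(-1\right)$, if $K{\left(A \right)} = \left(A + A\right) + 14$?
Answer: $-1718$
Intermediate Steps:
$K{\left(A \right)} = 14 + 2 A$ ($K{\left(A \right)} = 2 A + 14 = 14 + 2 A$)
$\left(K{\left(26 \right)} - 1687\right) + 97 \left(-1\right) = \left(\left(14 + 2 \cdot 26\right) - 1687\right) + 97 \left(-1\right) = \left(\left(14 + 52\right) - 1687\right) - 97 = \left(66 - 1687\right) - 97 = -1621 - 97 = -1718$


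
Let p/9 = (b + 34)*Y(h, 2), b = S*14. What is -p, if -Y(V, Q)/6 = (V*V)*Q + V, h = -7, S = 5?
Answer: 511056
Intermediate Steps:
Y(V, Q) = -6*V - 6*Q*V**2 (Y(V, Q) = -6*((V*V)*Q + V) = -6*(V**2*Q + V) = -6*(Q*V**2 + V) = -6*(V + Q*V**2) = -6*V - 6*Q*V**2)
b = 70 (b = 5*14 = 70)
p = -511056 (p = 9*((70 + 34)*(-6*(-7)*(1 + 2*(-7)))) = 9*(104*(-6*(-7)*(1 - 14))) = 9*(104*(-6*(-7)*(-13))) = 9*(104*(-546)) = 9*(-56784) = -511056)
-p = -1*(-511056) = 511056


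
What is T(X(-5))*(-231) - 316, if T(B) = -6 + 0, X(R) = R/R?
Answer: 1070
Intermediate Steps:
X(R) = 1
T(B) = -6
T(X(-5))*(-231) - 316 = -6*(-231) - 316 = 1386 - 316 = 1070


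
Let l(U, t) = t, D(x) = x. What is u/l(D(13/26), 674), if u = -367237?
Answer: -367237/674 ≈ -544.86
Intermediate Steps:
u/l(D(13/26), 674) = -367237/674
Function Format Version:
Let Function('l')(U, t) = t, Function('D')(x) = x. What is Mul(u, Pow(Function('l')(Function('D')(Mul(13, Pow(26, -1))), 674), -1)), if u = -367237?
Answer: Rational(-367237, 674) ≈ -544.86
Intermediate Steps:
Mul(u, Pow(Function('l')(Function('D')(Mul(13, Pow(26, -1))), 674), -1)) = Mul(-367237, Pow(674, -1)) = Mul(-367237, Rational(1, 674)) = Rational(-367237, 674)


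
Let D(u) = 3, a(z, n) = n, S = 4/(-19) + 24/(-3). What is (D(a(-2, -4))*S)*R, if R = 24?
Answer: -11232/19 ≈ -591.16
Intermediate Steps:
S = -156/19 (S = 4*(-1/19) + 24*(-⅓) = -4/19 - 8 = -156/19 ≈ -8.2105)
(D(a(-2, -4))*S)*R = (3*(-156/19))*24 = -468/19*24 = -11232/19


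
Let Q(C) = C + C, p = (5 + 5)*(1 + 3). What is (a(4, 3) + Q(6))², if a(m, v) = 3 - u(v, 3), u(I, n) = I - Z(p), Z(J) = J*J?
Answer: 2598544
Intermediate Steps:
p = 40 (p = 10*4 = 40)
Z(J) = J²
Q(C) = 2*C
u(I, n) = -1600 + I (u(I, n) = I - 1*40² = I - 1*1600 = I - 1600 = -1600 + I)
a(m, v) = 1603 - v (a(m, v) = 3 - (-1600 + v) = 3 + (1600 - v) = 1603 - v)
(a(4, 3) + Q(6))² = ((1603 - 1*3) + 2*6)² = ((1603 - 3) + 12)² = (1600 + 12)² = 1612² = 2598544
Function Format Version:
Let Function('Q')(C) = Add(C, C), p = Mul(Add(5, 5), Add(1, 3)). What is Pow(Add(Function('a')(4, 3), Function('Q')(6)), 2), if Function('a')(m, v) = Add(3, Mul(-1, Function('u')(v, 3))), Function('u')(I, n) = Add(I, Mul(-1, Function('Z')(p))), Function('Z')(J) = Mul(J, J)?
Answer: 2598544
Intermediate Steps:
p = 40 (p = Mul(10, 4) = 40)
Function('Z')(J) = Pow(J, 2)
Function('Q')(C) = Mul(2, C)
Function('u')(I, n) = Add(-1600, I) (Function('u')(I, n) = Add(I, Mul(-1, Pow(40, 2))) = Add(I, Mul(-1, 1600)) = Add(I, -1600) = Add(-1600, I))
Function('a')(m, v) = Add(1603, Mul(-1, v)) (Function('a')(m, v) = Add(3, Mul(-1, Add(-1600, v))) = Add(3, Add(1600, Mul(-1, v))) = Add(1603, Mul(-1, v)))
Pow(Add(Function('a')(4, 3), Function('Q')(6)), 2) = Pow(Add(Add(1603, Mul(-1, 3)), Mul(2, 6)), 2) = Pow(Add(Add(1603, -3), 12), 2) = Pow(Add(1600, 12), 2) = Pow(1612, 2) = 2598544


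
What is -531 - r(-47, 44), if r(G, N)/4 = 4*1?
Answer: -547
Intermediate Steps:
r(G, N) = 16 (r(G, N) = 4*(4*1) = 4*4 = 16)
-531 - r(-47, 44) = -531 - 1*16 = -531 - 16 = -547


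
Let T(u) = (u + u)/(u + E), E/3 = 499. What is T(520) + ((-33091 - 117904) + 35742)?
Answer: -232464261/2017 ≈ -1.1525e+5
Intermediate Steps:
E = 1497 (E = 3*499 = 1497)
T(u) = 2*u/(1497 + u) (T(u) = (u + u)/(u + 1497) = (2*u)/(1497 + u) = 2*u/(1497 + u))
T(520) + ((-33091 - 117904) + 35742) = 2*520/(1497 + 520) + ((-33091 - 117904) + 35742) = 2*520/2017 + (-150995 + 35742) = 2*520*(1/2017) - 115253 = 1040/2017 - 115253 = -232464261/2017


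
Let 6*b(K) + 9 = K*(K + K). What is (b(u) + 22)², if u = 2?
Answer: 17161/36 ≈ 476.69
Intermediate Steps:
b(K) = -3/2 + K²/3 (b(K) = -3/2 + (K*(K + K))/6 = -3/2 + (K*(2*K))/6 = -3/2 + (2*K²)/6 = -3/2 + K²/3)
(b(u) + 22)² = ((-3/2 + (⅓)*2²) + 22)² = ((-3/2 + (⅓)*4) + 22)² = ((-3/2 + 4/3) + 22)² = (-⅙ + 22)² = (131/6)² = 17161/36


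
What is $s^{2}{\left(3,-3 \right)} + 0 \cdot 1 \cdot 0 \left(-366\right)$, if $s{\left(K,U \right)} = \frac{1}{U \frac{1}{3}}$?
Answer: $1$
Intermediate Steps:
$s{\left(K,U \right)} = \frac{3}{U}$ ($s{\left(K,U \right)} = \frac{1}{U \frac{1}{3}} = \frac{1}{\frac{1}{3} U} = \frac{3}{U}$)
$s^{2}{\left(3,-3 \right)} + 0 \cdot 1 \cdot 0 \left(-366\right) = \left(\frac{3}{-3}\right)^{2} + 0 \cdot 1 \cdot 0 \left(-366\right) = \left(3 \left(- \frac{1}{3}\right)\right)^{2} + 0 \cdot 0 \left(-366\right) = \left(-1\right)^{2} + 0 \left(-366\right) = 1 + 0 = 1$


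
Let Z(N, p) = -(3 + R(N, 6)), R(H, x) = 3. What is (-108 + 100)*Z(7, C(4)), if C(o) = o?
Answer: 48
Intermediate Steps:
Z(N, p) = -6 (Z(N, p) = -(3 + 3) = -1*6 = -6)
(-108 + 100)*Z(7, C(4)) = (-108 + 100)*(-6) = -8*(-6) = 48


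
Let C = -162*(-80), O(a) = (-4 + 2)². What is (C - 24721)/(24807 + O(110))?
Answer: -11761/24811 ≈ -0.47402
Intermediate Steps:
O(a) = 4 (O(a) = (-2)² = 4)
C = 12960
(C - 24721)/(24807 + O(110)) = (12960 - 24721)/(24807 + 4) = -11761/24811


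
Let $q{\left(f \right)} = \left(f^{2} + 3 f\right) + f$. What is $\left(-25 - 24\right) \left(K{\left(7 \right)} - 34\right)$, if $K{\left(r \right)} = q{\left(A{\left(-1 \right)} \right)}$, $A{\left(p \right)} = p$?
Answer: $1813$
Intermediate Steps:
$q{\left(f \right)} = f^{2} + 4 f$
$K{\left(r \right)} = -3$ ($K{\left(r \right)} = - (4 - 1) = \left(-1\right) 3 = -3$)
$\left(-25 - 24\right) \left(K{\left(7 \right)} - 34\right) = \left(-25 - 24\right) \left(-3 - 34\right) = \left(-49\right) \left(-37\right) = 1813$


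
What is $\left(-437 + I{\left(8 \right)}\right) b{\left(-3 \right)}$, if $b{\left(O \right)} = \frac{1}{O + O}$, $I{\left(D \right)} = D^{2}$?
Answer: $\frac{373}{6} \approx 62.167$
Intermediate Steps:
$b{\left(O \right)} = \frac{1}{2 O}$
$\left(-437 + I{\left(8 \right)}\right) b{\left(-3 \right)} = \left(-437 + 8^{2}\right) \frac{1}{2 \left(-3\right)} = \left(-437 + 64\right) \frac{1}{2} \left(- \frac{1}{3}\right) = \left(-373\right) \left(- \frac{1}{6}\right) = \frac{373}{6}$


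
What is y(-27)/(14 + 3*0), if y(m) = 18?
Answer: 9/7 ≈ 1.2857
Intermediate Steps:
y(-27)/(14 + 3*0) = 18/(14 + 3*0) = 18/(14 + 0) = 18/14 = 18*(1/14) = 9/7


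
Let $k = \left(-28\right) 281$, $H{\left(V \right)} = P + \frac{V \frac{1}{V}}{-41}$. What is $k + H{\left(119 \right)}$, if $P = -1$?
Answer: $- \frac{322630}{41} \approx -7869.0$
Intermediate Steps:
$H{\left(V \right)} = - \frac{42}{41}$ ($H{\left(V \right)} = -1 + \frac{V \frac{1}{V}}{-41} = -1 + 1 \left(- \frac{1}{41}\right) = -1 - \frac{1}{41} = - \frac{42}{41}$)
$k = -7868$
$k + H{\left(119 \right)} = -7868 - \frac{42}{41} = - \frac{322630}{41}$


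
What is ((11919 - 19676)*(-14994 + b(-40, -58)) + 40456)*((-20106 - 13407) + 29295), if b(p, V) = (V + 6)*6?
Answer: -500968055364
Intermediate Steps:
b(p, V) = 36 + 6*V (b(p, V) = (6 + V)*6 = 36 + 6*V)
((11919 - 19676)*(-14994 + b(-40, -58)) + 40456)*((-20106 - 13407) + 29295) = ((11919 - 19676)*(-14994 + (36 + 6*(-58))) + 40456)*((-20106 - 13407) + 29295) = (-7757*(-14994 + (36 - 348)) + 40456)*(-33513 + 29295) = (-7757*(-14994 - 312) + 40456)*(-4218) = (-7757*(-15306) + 40456)*(-4218) = (118728642 + 40456)*(-4218) = 118769098*(-4218) = -500968055364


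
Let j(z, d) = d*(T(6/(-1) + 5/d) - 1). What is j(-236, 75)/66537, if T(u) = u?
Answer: -520/66537 ≈ -0.0078152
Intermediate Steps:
j(z, d) = d*(-7 + 5/d) (j(z, d) = d*((6/(-1) + 5/d) - 1) = d*((6*(-1) + 5/d) - 1) = d*((-6 + 5/d) - 1) = d*(-7 + 5/d))
j(-236, 75)/66537 = (5 - 7*75)/66537 = (5 - 525)*(1/66537) = -520*1/66537 = -520/66537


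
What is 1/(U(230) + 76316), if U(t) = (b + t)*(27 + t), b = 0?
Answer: 1/135426 ≈ 7.3841e-6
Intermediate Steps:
U(t) = t*(27 + t) (U(t) = (0 + t)*(27 + t) = t*(27 + t))
1/(U(230) + 76316) = 1/(230*(27 + 230) + 76316) = 1/(230*257 + 76316) = 1/(59110 + 76316) = 1/135426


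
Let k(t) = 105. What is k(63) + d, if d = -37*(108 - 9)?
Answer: -3558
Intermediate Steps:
d = -3663 (d = -37*99 = -3663)
k(63) + d = 105 - 3663 = -3558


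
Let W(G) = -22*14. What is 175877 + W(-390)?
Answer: 175569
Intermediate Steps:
W(G) = -308
175877 + W(-390) = 175877 - 308 = 175569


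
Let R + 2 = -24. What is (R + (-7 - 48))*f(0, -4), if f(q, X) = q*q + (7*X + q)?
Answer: 2268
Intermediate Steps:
R = -26 (R = -2 - 24 = -26)
f(q, X) = q + q² + 7*X (f(q, X) = q² + (q + 7*X) = q + q² + 7*X)
(R + (-7 - 48))*f(0, -4) = (-26 + (-7 - 48))*(0 + 0² + 7*(-4)) = (-26 - 55)*(0 + 0 - 28) = -81*(-28) = 2268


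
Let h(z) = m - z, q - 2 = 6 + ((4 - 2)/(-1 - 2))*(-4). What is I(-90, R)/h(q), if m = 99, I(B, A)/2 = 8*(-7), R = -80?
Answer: -336/265 ≈ -1.2679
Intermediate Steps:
I(B, A) = -112 (I(B, A) = 2*(8*(-7)) = 2*(-56) = -112)
q = 32/3 (q = 2 + (6 + ((4 - 2)/(-1 - 2))*(-4)) = 2 + (6 + (2/(-3))*(-4)) = 2 + (6 + (2*(-⅓))*(-4)) = 2 + (6 - ⅔*(-4)) = 2 + (6 + 8/3) = 2 + 26/3 = 32/3 ≈ 10.667)
h(z) = 99 - z
I(-90, R)/h(q) = -112/(99 - 1*32/3) = -112/(99 - 32/3) = -112/265/3 = -112*3/265 = -336/265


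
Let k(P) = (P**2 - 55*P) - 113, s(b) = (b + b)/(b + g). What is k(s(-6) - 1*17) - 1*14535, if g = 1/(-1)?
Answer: -665108/49 ≈ -13574.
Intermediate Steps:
g = -1
s(b) = 2*b/(-1 + b) (s(b) = (b + b)/(b - 1) = (2*b)/(-1 + b) = 2*b/(-1 + b))
k(P) = -113 + P**2 - 55*P
k(s(-6) - 1*17) - 1*14535 = (-113 + (2*(-6)/(-1 - 6) - 1*17)**2 - 55*(2*(-6)/(-1 - 6) - 1*17)) - 1*14535 = (-113 + (2*(-6)/(-7) - 17)**2 - 55*(2*(-6)/(-7) - 17)) - 14535 = (-113 + (2*(-6)*(-1/7) - 17)**2 - 55*(2*(-6)*(-1/7) - 17)) - 14535 = (-113 + (12/7 - 17)**2 - 55*(12/7 - 17)) - 14535 = (-113 + (-107/7)**2 - 55*(-107/7)) - 14535 = (-113 + 11449/49 + 5885/7) - 14535 = 47107/49 - 14535 = -665108/49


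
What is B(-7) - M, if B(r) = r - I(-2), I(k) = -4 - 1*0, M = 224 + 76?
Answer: -303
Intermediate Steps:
M = 300
I(k) = -4 (I(k) = -4 + 0 = -4)
B(r) = 4 + r (B(r) = r - 1*(-4) = r + 4 = 4 + r)
B(-7) - M = (4 - 7) - 1*300 = -3 - 300 = -303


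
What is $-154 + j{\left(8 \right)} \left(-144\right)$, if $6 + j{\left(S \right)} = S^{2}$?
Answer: $-8506$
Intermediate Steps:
$j{\left(S \right)} = -6 + S^{2}$
$-154 + j{\left(8 \right)} \left(-144\right) = -154 + \left(-6 + 8^{2}\right) \left(-144\right) = -154 + \left(-6 + 64\right) \left(-144\right) = -154 + 58 \left(-144\right) = -154 - 8352 = -8506$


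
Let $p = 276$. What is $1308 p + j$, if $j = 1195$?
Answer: $362203$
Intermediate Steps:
$1308 p + j = 1308 \cdot 276 + 1195 = 361008 + 1195 = 362203$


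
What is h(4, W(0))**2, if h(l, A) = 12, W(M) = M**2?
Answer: 144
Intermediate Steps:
h(4, W(0))**2 = 12**2 = 144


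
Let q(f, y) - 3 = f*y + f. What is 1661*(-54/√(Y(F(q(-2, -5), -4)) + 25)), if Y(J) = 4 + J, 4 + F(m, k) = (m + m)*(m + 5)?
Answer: -89694*√377/377 ≈ -4619.5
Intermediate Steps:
q(f, y) = 3 + f + f*y (q(f, y) = 3 + (f*y + f) = 3 + (f + f*y) = 3 + f + f*y)
F(m, k) = -4 + 2*m*(5 + m) (F(m, k) = -4 + (m + m)*(m + 5) = -4 + (2*m)*(5 + m) = -4 + 2*m*(5 + m))
1661*(-54/√(Y(F(q(-2, -5), -4)) + 25)) = 1661*(-54/√((4 + (-4 + 2*(3 - 2 - 2*(-5))² + 10*(3 - 2 - 2*(-5)))) + 25)) = 1661*(-54/√((4 + (-4 + 2*(3 - 2 + 10)² + 10*(3 - 2 + 10))) + 25)) = 1661*(-54/√((4 + (-4 + 2*11² + 10*11)) + 25)) = 1661*(-54/√((4 + (-4 + 2*121 + 110)) + 25)) = 1661*(-54/√((4 + (-4 + 242 + 110)) + 25)) = 1661*(-54/√((4 + 348) + 25)) = 1661*(-54/√(352 + 25)) = 1661*(-54*√377/377) = -89694*√377/377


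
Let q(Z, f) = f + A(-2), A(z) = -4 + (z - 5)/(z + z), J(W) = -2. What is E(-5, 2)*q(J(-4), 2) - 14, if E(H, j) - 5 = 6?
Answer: -67/4 ≈ -16.750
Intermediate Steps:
A(z) = -4 + (-5 + z)/(2*z) (A(z) = -4 + (-5 + z)/((2*z)) = -4 + (-5 + z)*(1/(2*z)) = -4 + (-5 + z)/(2*z))
q(Z, f) = -9/4 + f (q(Z, f) = f + (½)*(-5 - 7*(-2))/(-2) = f + (½)*(-½)*(-5 + 14) = f + (½)*(-½)*9 = f - 9/4 = -9/4 + f)
E(H, j) = 11 (E(H, j) = 5 + 6 = 11)
E(-5, 2)*q(J(-4), 2) - 14 = 11*(-9/4 + 2) - 14 = 11*(-¼) - 14 = -11/4 - 14 = -67/4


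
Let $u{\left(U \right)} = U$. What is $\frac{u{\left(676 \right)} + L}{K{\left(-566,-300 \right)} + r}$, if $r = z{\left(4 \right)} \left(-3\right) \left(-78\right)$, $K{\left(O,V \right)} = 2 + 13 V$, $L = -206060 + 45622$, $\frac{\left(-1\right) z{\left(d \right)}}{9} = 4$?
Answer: $\frac{79881}{6161} \approx 12.966$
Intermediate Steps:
$z{\left(d \right)} = -36$ ($z{\left(d \right)} = \left(-9\right) 4 = -36$)
$L = -160438$
$r = -8424$ ($r = \left(-36\right) \left(-3\right) \left(-78\right) = 108 \left(-78\right) = -8424$)
$\frac{u{\left(676 \right)} + L}{K{\left(-566,-300 \right)} + r} = \frac{676 - 160438}{\left(2 + 13 \left(-300\right)\right) - 8424} = - \frac{159762}{\left(2 - 3900\right) - 8424} = - \frac{159762}{-3898 - 8424} = - \frac{159762}{-12322} = \left(-159762\right) \left(- \frac{1}{12322}\right) = \frac{79881}{6161}$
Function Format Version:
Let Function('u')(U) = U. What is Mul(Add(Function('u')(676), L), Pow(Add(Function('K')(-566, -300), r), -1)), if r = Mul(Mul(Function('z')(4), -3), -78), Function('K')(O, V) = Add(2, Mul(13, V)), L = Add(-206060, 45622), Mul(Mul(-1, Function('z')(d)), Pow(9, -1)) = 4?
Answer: Rational(79881, 6161) ≈ 12.966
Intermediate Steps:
Function('z')(d) = -36 (Function('z')(d) = Mul(-9, 4) = -36)
L = -160438
r = -8424 (r = Mul(Mul(-36, -3), -78) = Mul(108, -78) = -8424)
Mul(Add(Function('u')(676), L), Pow(Add(Function('K')(-566, -300), r), -1)) = Mul(Add(676, -160438), Pow(Add(Add(2, Mul(13, -300)), -8424), -1)) = Mul(-159762, Pow(Add(Add(2, -3900), -8424), -1)) = Mul(-159762, Pow(Add(-3898, -8424), -1)) = Mul(-159762, Pow(-12322, -1)) = Mul(-159762, Rational(-1, 12322)) = Rational(79881, 6161)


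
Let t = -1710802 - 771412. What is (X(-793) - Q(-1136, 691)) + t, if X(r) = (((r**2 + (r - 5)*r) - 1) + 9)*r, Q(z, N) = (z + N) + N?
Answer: -1002987563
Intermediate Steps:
Q(z, N) = z + 2*N (Q(z, N) = (N + z) + N = z + 2*N)
X(r) = r*(8 + r**2 + r*(-5 + r)) (X(r) = (((r**2 + (-5 + r)*r) - 1) + 9)*r = (((r**2 + r*(-5 + r)) - 1) + 9)*r = ((-1 + r**2 + r*(-5 + r)) + 9)*r = (8 + r**2 + r*(-5 + r))*r = r*(8 + r**2 + r*(-5 + r)))
t = -2482214
(X(-793) - Q(-1136, 691)) + t = (-793*(8 - 5*(-793) + 2*(-793)**2) - (-1136 + 2*691)) - 2482214 = (-793*(8 + 3965 + 2*628849) - (-1136 + 1382)) - 2482214 = (-793*(8 + 3965 + 1257698) - 1*246) - 2482214 = (-793*1261671 - 246) - 2482214 = (-1000505103 - 246) - 2482214 = -1000505349 - 2482214 = -1002987563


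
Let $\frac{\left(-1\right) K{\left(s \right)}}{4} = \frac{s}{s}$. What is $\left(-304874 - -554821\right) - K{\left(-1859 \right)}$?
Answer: $249951$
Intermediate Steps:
$K{\left(s \right)} = -4$ ($K{\left(s \right)} = - 4 \frac{s}{s} = \left(-4\right) 1 = -4$)
$\left(-304874 - -554821\right) - K{\left(-1859 \right)} = \left(-304874 - -554821\right) - -4 = \left(-304874 + 554821\right) + 4 = 249947 + 4 = 249951$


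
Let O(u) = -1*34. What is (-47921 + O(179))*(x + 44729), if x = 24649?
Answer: -3327021990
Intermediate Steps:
O(u) = -34
(-47921 + O(179))*(x + 44729) = (-47921 - 34)*(24649 + 44729) = -47955*69378 = -3327021990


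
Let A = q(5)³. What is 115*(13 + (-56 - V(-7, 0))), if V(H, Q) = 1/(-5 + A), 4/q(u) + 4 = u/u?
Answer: -980950/199 ≈ -4929.4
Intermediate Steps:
q(u) = -4/3 (q(u) = 4/(-4 + u/u) = 4/(-4 + 1) = 4/(-3) = 4*(-⅓) = -4/3)
A = -64/27 (A = (-4/3)³ = -64/27 ≈ -2.3704)
V(H, Q) = -27/199 (V(H, Q) = 1/(-5 - 64/27) = 1/(-199/27) = -27/199)
115*(13 + (-56 - V(-7, 0))) = 115*(13 + (-56 - 1*(-27/199))) = 115*(13 + (-56 + 27/199)) = 115*(13 - 11117/199) = 115*(-8530/199) = -980950/199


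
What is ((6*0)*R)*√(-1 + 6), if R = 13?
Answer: 0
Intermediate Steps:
((6*0)*R)*√(-1 + 6) = ((6*0)*13)*√(-1 + 6) = (0*13)*√5 = 0*√5 = 0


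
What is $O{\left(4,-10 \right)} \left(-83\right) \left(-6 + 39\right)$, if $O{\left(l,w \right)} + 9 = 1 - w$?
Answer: $-5478$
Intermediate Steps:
$O{\left(l,w \right)} = -8 - w$ ($O{\left(l,w \right)} = -9 - \left(-1 + w\right) = -8 - w$)
$O{\left(4,-10 \right)} \left(-83\right) \left(-6 + 39\right) = \left(-8 - -10\right) \left(-83\right) \left(-6 + 39\right) = \left(-8 + 10\right) \left(-83\right) 33 = 2 \left(-83\right) 33 = \left(-166\right) 33 = -5478$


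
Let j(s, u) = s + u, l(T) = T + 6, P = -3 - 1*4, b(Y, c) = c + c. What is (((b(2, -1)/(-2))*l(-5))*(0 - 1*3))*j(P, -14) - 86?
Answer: -23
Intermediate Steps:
b(Y, c) = 2*c
P = -7 (P = -3 - 4 = -7)
l(T) = 6 + T
(((b(2, -1)/(-2))*l(-5))*(0 - 1*3))*j(P, -14) - 86 = ((((2*(-1))/(-2))*(6 - 5))*(0 - 1*3))*(-7 - 14) - 86 = ((-2*(-½)*1)*(0 - 3))*(-21) - 86 = ((1*1)*(-3))*(-21) - 86 = (1*(-3))*(-21) - 86 = -3*(-21) - 86 = 63 - 86 = -23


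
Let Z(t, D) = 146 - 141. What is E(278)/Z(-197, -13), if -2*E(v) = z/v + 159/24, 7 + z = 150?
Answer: -7939/11120 ≈ -0.71394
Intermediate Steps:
z = 143 (z = -7 + 150 = 143)
Z(t, D) = 5
E(v) = -53/16 - 143/(2*v) (E(v) = -(143/v + 159/24)/2 = -(143/v + 159*(1/24))/2 = -(143/v + 53/8)/2 = -(53/8 + 143/v)/2 = -53/16 - 143/(2*v))
E(278)/Z(-197, -13) = ((1/16)*(-1144 - 53*278)/278)/5 = ((1/16)*(1/278)*(-1144 - 14734))*(⅕) = ((1/16)*(1/278)*(-15878))*(⅕) = -7939/2224*⅕ = -7939/11120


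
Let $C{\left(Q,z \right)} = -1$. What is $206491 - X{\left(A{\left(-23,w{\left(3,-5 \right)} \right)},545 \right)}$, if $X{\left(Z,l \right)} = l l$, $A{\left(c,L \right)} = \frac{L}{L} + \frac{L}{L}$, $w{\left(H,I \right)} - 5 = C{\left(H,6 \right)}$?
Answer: $-90534$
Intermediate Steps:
$w{\left(H,I \right)} = 4$ ($w{\left(H,I \right)} = 5 - 1 = 4$)
$A{\left(c,L \right)} = 2$ ($A{\left(c,L \right)} = 1 + 1 = 2$)
$X{\left(Z,l \right)} = l^{2}$
$206491 - X{\left(A{\left(-23,w{\left(3,-5 \right)} \right)},545 \right)} = 206491 - 545^{2} = 206491 - 297025 = -90534$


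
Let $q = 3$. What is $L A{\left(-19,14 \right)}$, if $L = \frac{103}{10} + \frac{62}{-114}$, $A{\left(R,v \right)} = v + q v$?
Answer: $\frac{155708}{285} \approx 546.34$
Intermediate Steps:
$A{\left(R,v \right)} = 4 v$ ($A{\left(R,v \right)} = v + 3 v = 4 v$)
$L = \frac{5561}{570}$ ($L = 103 \cdot \frac{1}{10} + 62 \left(- \frac{1}{114}\right) = \frac{103}{10} - \frac{31}{57} = \frac{5561}{570} \approx 9.7561$)
$L A{\left(-19,14 \right)} = \frac{5561 \cdot 4 \cdot 14}{570} = \frac{5561}{570} \cdot 56 = \frac{155708}{285}$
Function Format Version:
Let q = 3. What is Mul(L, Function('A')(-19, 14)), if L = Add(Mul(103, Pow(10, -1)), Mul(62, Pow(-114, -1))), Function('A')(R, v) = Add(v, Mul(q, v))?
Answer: Rational(155708, 285) ≈ 546.34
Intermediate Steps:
Function('A')(R, v) = Mul(4, v) (Function('A')(R, v) = Add(v, Mul(3, v)) = Mul(4, v))
L = Rational(5561, 570) (L = Add(Mul(103, Rational(1, 10)), Mul(62, Rational(-1, 114))) = Add(Rational(103, 10), Rational(-31, 57)) = Rational(5561, 570) ≈ 9.7561)
Mul(L, Function('A')(-19, 14)) = Mul(Rational(5561, 570), Mul(4, 14)) = Mul(Rational(5561, 570), 56) = Rational(155708, 285)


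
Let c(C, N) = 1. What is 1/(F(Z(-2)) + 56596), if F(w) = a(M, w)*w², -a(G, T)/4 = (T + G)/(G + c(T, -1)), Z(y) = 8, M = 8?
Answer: 9/505268 ≈ 1.7812e-5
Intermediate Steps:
a(G, T) = -4*(G + T)/(1 + G) (a(G, T) = -4*(T + G)/(G + 1) = -4*(G + T)/(1 + G))
F(w) = w²*(-32/9 - 4*w/9) (F(w) = (4*(-1*8 - w)/(1 + 8))*w² = (4*(-8 - w)/9)*w² = (4*(⅑)*(-8 - w))*w² = (-32/9 - 4*w/9)*w² = w²*(-32/9 - 4*w/9))
1/(F(Z(-2)) + 56596) = 1/((4/9)*8²*(-8 - 1*8) + 56596) = 1/((4/9)*64*(-8 - 8) + 56596) = 1/((4/9)*64*(-16) + 56596) = 1/(-4096/9 + 56596) = 1/(505268/9) = 9/505268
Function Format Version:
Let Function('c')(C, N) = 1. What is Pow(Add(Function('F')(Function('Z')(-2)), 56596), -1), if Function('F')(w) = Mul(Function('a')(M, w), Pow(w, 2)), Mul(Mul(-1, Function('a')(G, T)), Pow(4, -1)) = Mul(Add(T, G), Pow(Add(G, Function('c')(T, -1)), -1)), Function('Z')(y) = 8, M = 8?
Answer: Rational(9, 505268) ≈ 1.7812e-5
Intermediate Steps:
Function('a')(G, T) = Mul(-4, Pow(Add(1, G), -1), Add(G, T)) (Function('a')(G, T) = Mul(-4, Mul(Add(T, G), Pow(Add(G, 1), -1))) = Mul(-4, Mul(Add(G, T), Pow(Add(1, G), -1))) = Mul(-4, Mul(Pow(Add(1, G), -1), Add(G, T))) = Mul(-4, Pow(Add(1, G), -1), Add(G, T)))
Function('F')(w) = Mul(Pow(w, 2), Add(Rational(-32, 9), Mul(Rational(-4, 9), w))) (Function('F')(w) = Mul(Mul(4, Pow(Add(1, 8), -1), Add(Mul(-1, 8), Mul(-1, w))), Pow(w, 2)) = Mul(Mul(4, Pow(9, -1), Add(-8, Mul(-1, w))), Pow(w, 2)) = Mul(Mul(4, Rational(1, 9), Add(-8, Mul(-1, w))), Pow(w, 2)) = Mul(Add(Rational(-32, 9), Mul(Rational(-4, 9), w)), Pow(w, 2)) = Mul(Pow(w, 2), Add(Rational(-32, 9), Mul(Rational(-4, 9), w))))
Pow(Add(Function('F')(Function('Z')(-2)), 56596), -1) = Pow(Add(Mul(Rational(4, 9), Pow(8, 2), Add(-8, Mul(-1, 8))), 56596), -1) = Pow(Add(Mul(Rational(4, 9), 64, Add(-8, -8)), 56596), -1) = Pow(Add(Mul(Rational(4, 9), 64, -16), 56596), -1) = Pow(Add(Rational(-4096, 9), 56596), -1) = Pow(Rational(505268, 9), -1) = Rational(9, 505268)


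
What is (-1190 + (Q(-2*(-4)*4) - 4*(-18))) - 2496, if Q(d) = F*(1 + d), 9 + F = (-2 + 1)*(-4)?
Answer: -3779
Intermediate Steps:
F = -5 (F = -9 + (-2 + 1)*(-4) = -9 - 1*(-4) = -9 + 4 = -5)
Q(d) = -5 - 5*d (Q(d) = -5*(1 + d) = -5 - 5*d)
(-1190 + (Q(-2*(-4)*4) - 4*(-18))) - 2496 = (-1190 + ((-5 - 5*(-2*(-4))*4) - 4*(-18))) - 2496 = (-1190 + ((-5 - 40*4) + 72)) - 2496 = (-1190 + ((-5 - 5*32) + 72)) - 2496 = (-1190 + ((-5 - 160) + 72)) - 2496 = (-1190 + (-165 + 72)) - 2496 = (-1190 - 93) - 2496 = -1283 - 2496 = -3779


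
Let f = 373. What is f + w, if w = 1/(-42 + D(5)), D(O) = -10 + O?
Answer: 17530/47 ≈ 372.98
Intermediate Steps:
w = -1/47 (w = 1/(-42 + (-10 + 5)) = 1/(-42 - 5) = 1/(-47) = -1/47 ≈ -0.021277)
f + w = 373 - 1/47 = 17530/47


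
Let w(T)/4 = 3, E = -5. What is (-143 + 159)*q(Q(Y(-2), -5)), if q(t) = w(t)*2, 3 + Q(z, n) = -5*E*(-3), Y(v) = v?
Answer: 384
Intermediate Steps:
Q(z, n) = -78 (Q(z, n) = -3 - 5*(-5)*(-3) = -3 + 25*(-3) = -3 - 75 = -78)
w(T) = 12 (w(T) = 4*3 = 12)
q(t) = 24 (q(t) = 12*2 = 24)
(-143 + 159)*q(Q(Y(-2), -5)) = (-143 + 159)*24 = 16*24 = 384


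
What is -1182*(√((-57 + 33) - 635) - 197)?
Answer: 232854 - 1182*I*√659 ≈ 2.3285e+5 - 30343.0*I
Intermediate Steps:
-1182*(√((-57 + 33) - 635) - 197) = -1182*(√(-24 - 635) - 197) = -1182*(√(-659) - 197) = -1182*(I*√659 - 197) = -1182*(-197 + I*√659) = 232854 - 1182*I*√659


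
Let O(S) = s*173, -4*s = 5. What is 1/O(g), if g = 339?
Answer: -4/865 ≈ -0.0046243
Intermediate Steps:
s = -5/4 (s = -¼*5 = -5/4 ≈ -1.2500)
O(S) = -865/4 (O(S) = -5/4*173 = -865/4)
1/O(g) = 1/(-865/4) = -4/865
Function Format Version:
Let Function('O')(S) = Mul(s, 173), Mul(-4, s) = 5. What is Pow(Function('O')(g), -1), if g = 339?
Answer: Rational(-4, 865) ≈ -0.0046243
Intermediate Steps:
s = Rational(-5, 4) (s = Mul(Rational(-1, 4), 5) = Rational(-5, 4) ≈ -1.2500)
Function('O')(S) = Rational(-865, 4) (Function('O')(S) = Mul(Rational(-5, 4), 173) = Rational(-865, 4))
Pow(Function('O')(g), -1) = Pow(Rational(-865, 4), -1) = Rational(-4, 865)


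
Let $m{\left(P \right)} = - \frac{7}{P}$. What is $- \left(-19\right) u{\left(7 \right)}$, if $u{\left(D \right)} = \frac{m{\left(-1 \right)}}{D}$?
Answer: $19$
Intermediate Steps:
$u{\left(D \right)} = \frac{7}{D}$ ($u{\left(D \right)} = \frac{\left(-7\right) \frac{1}{-1}}{D} = \frac{\left(-7\right) \left(-1\right)}{D} = \frac{7}{D}$)
$- \left(-19\right) u{\left(7 \right)} = - \left(-19\right) \frac{7}{7} = - \left(-19\right) 7 \cdot \frac{1}{7} = - \left(-19\right) 1 = \left(-1\right) \left(-19\right) = 19$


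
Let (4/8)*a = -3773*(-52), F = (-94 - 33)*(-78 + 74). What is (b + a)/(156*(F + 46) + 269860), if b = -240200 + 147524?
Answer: 74929/89071 ≈ 0.84123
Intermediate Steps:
F = 508 (F = -127*(-4) = 508)
a = 392392 (a = 2*(-3773*(-52)) = 2*196196 = 392392)
b = -92676
(b + a)/(156*(F + 46) + 269860) = (-92676 + 392392)/(156*(508 + 46) + 269860) = 299716/(156*554 + 269860) = 299716/(86424 + 269860) = 299716/356284 = 299716*(1/356284) = 74929/89071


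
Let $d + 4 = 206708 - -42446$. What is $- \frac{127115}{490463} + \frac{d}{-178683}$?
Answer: $- \frac{48304048665}{29212466743} \approx -1.6535$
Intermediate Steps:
$d = 249150$ ($d = -4 + \left(206708 - -42446\right) = -4 + \left(206708 + 42446\right) = -4 + 249154 = 249150$)
$- \frac{127115}{490463} + \frac{d}{-178683} = - \frac{127115}{490463} + \frac{249150}{-178683} = \left(-127115\right) \frac{1}{490463} + 249150 \left(- \frac{1}{178683}\right) = - \frac{127115}{490463} - \frac{83050}{59561} = - \frac{48304048665}{29212466743}$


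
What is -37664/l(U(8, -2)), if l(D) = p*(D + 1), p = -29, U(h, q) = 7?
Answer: 4708/29 ≈ 162.34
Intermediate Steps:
l(D) = -29 - 29*D (l(D) = -29*(D + 1) = -29*(1 + D) = -29 - 29*D)
-37664/l(U(8, -2)) = -37664/(-29 - 29*7) = -37664/(-29 - 203) = -37664/(-232) = -37664*(-1/232) = 4708/29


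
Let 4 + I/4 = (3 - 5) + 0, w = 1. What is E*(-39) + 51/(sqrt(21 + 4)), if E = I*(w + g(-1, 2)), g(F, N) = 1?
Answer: 9411/5 ≈ 1882.2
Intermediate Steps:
I = -24 (I = -16 + 4*((3 - 5) + 0) = -16 + 4*(-2 + 0) = -16 + 4*(-2) = -16 - 8 = -24)
E = -48 (E = -24*(1 + 1) = -24*2 = -48)
E*(-39) + 51/(sqrt(21 + 4)) = -48*(-39) + 51/(sqrt(21 + 4)) = 1872 + 51/(sqrt(25)) = 1872 + 51/5 = 9411/5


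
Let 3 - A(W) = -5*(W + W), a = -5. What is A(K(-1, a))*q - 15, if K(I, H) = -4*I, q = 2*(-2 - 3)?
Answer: -445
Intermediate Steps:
q = -10 (q = 2*(-5) = -10)
A(W) = 3 + 10*W (A(W) = 3 - (-5)*(W + W) = 3 - (-5)*2*W = 3 - (-10)*W = 3 + 10*W)
A(K(-1, a))*q - 15 = (3 + 10*(-4*(-1)))*(-10) - 15 = (3 + 10*4)*(-10) - 15 = (3 + 40)*(-10) - 15 = 43*(-10) - 15 = -430 - 15 = -445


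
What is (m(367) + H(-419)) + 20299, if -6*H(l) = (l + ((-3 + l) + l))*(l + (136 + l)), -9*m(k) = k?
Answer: -1144456/9 ≈ -1.2716e+5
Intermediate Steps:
m(k) = -k/9
H(l) = -(-3 + 3*l)*(136 + 2*l)/6 (H(l) = -(l + ((-3 + l) + l))*(l + (136 + l))/6 = -(l + (-3 + 2*l))*(136 + 2*l)/6 = -(-3 + 3*l)*(136 + 2*l)/6)
(m(367) + H(-419)) + 20299 = (-⅑*367 + (68 - 1*(-419)² - 67*(-419))) + 20299 = (-367/9 + (68 - 1*175561 + 28073)) + 20299 = (-367/9 + (68 - 175561 + 28073)) + 20299 = (-367/9 - 147420) + 20299 = -1327147/9 + 20299 = -1144456/9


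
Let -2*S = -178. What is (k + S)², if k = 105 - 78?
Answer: 13456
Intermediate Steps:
S = 89 (S = -½*(-178) = 89)
k = 27
(k + S)² = (27 + 89)² = 116² = 13456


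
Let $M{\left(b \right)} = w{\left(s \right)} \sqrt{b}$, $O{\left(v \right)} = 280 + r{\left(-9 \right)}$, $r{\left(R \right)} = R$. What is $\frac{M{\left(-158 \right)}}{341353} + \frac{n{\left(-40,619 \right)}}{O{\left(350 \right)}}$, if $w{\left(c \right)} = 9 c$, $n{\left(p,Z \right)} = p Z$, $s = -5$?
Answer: $- \frac{24760}{271} - \frac{45 i \sqrt{158}}{341353} \approx -91.365 - 0.0016571 i$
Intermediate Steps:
$n{\left(p,Z \right)} = Z p$
$O{\left(v \right)} = 271$ ($O{\left(v \right)} = 280 - 9 = 271$)
$M{\left(b \right)} = - 45 \sqrt{b}$ ($M{\left(b \right)} = 9 \left(-5\right) \sqrt{b} = - 45 \sqrt{b}$)
$\frac{M{\left(-158 \right)}}{341353} + \frac{n{\left(-40,619 \right)}}{O{\left(350 \right)}} = \frac{\left(-45\right) \sqrt{-158}}{341353} + \frac{619 \left(-40\right)}{271} = - 45 i \sqrt{158} \cdot \frac{1}{341353} - \frac{24760}{271} = - \frac{45 i \sqrt{158}}{341353} - \frac{24760}{271} = - \frac{24760}{271} - \frac{45 i \sqrt{158}}{341353}$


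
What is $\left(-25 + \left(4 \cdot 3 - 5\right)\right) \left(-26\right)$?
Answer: $468$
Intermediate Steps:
$\left(-25 + \left(4 \cdot 3 - 5\right)\right) \left(-26\right) = \left(-25 + \left(12 - 5\right)\right) \left(-26\right) = \left(-25 + 7\right) \left(-26\right) = \left(-18\right) \left(-26\right) = 468$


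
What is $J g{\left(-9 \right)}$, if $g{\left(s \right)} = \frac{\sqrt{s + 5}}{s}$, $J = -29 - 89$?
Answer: $\frac{236 i}{9} \approx 26.222 i$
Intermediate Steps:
$J = -118$ ($J = -29 - 89 = -118$)
$g{\left(s \right)} = \frac{\sqrt{5 + s}}{s}$
$J g{\left(-9 \right)} = - 118 \frac{\sqrt{5 - 9}}{-9} = - 118 \left(- \frac{\sqrt{-4}}{9}\right) = - 118 \left(- \frac{2 i}{9}\right) = \frac{236 i}{9}$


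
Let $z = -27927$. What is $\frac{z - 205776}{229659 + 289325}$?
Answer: $- \frac{233703}{518984} \approx -0.45031$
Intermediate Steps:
$\frac{z - 205776}{229659 + 289325} = \frac{-27927 - 205776}{229659 + 289325} = - \frac{233703}{518984}$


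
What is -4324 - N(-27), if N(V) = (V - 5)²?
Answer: -5348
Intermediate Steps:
N(V) = (-5 + V)²
-4324 - N(-27) = -4324 - (-5 - 27)² = -4324 - 1*(-32)² = -4324 - 1*1024 = -4324 - 1024 = -5348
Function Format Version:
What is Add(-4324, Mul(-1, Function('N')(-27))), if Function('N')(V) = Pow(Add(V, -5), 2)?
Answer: -5348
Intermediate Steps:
Function('N')(V) = Pow(Add(-5, V), 2)
Add(-4324, Mul(-1, Function('N')(-27))) = Add(-4324, Mul(-1, Pow(Add(-5, -27), 2))) = Add(-4324, Mul(-1, Pow(-32, 2))) = Add(-4324, Mul(-1, 1024)) = Add(-4324, -1024) = -5348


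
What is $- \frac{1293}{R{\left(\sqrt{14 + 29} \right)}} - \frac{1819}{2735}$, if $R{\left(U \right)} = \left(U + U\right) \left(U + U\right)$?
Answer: $- \frac{3849223}{470420} \approx -8.1825$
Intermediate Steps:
$R{\left(U \right)} = 4 U^{2}$ ($R{\left(U \right)} = 2 U 2 U = 4 U^{2}$)
$- \frac{1293}{R{\left(\sqrt{14 + 29} \right)}} - \frac{1819}{2735} = - \frac{1293}{4 \left(\sqrt{14 + 29}\right)^{2}} - \frac{1819}{2735} = - \frac{1293}{4 \left(\sqrt{43}\right)^{2}} - \frac{1819}{2735} = - \frac{1293}{4 \cdot 43} - \frac{1819}{2735} = - \frac{1293}{172} - \frac{1819}{2735} = - \frac{3849223}{470420}$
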